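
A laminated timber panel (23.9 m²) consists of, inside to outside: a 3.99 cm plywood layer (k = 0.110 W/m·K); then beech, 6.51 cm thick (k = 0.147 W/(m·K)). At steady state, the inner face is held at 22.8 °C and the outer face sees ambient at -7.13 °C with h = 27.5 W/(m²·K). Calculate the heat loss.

Series thermal resistances, inner to outer:
  R_plywood = L/(kA) = 0.0399/(0.110·23.9) = 0.01518 K/W
  R_beech = L/(kA) = 0.0651/(0.147·23.9) = 0.01853 K/W
  R_conv,out = 1/(hA) = 1/(27.5·23.9) = 0.001521 K/W
ΣR = 0.01518 + 0.01853 + 0.001521 = 0.03523 K/W
Q = ΔT/ΣR = (22.8 °C − -7.13 °C)/0.03523 = 850 W

Q = 850 W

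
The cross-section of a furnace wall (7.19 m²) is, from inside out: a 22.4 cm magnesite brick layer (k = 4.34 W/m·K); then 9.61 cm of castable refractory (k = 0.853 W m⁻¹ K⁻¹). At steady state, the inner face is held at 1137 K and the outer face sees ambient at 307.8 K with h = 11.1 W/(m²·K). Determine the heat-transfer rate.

Q = 23400 W

Treat each layer as a resistance in series:
  R_magnesite brick = L/(kA) = 0.224/(4.34·7.19) = 0.007178 K/W
  R_castable refractory = L/(kA) = 0.0961/(0.853·7.19) = 0.01567 K/W
  R_conv,out = 1/(hA) = 1/(11.1·7.19) = 0.01253 K/W
ΣR = 0.007178 + 0.01567 + 0.01253 = 0.03538 K/W
Q = ΔT/ΣR = (1137 K − 307.8 K)/0.03538 = 23400 W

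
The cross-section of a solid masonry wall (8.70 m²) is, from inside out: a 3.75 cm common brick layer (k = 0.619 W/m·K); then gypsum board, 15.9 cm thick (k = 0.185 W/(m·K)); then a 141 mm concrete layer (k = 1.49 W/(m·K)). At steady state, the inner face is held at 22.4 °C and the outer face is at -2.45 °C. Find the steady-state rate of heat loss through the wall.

Q = 213 W

Resistance network (inner→outer):
  R_common brick = L/(kA) = 0.0375/(0.619·8.70) = 0.006963 K/W
  R_gypsum board = L/(kA) = 0.159/(0.185·8.70) = 0.09879 K/W
  R_concrete = L/(kA) = 0.141/(1.49·8.70) = 0.01088 K/W
ΣR = 0.006963 + 0.09879 + 0.01088 = 0.1166 K/W
Q = ΔT/ΣR = (22.4 °C − -2.45 °C)/0.1166 = 213 W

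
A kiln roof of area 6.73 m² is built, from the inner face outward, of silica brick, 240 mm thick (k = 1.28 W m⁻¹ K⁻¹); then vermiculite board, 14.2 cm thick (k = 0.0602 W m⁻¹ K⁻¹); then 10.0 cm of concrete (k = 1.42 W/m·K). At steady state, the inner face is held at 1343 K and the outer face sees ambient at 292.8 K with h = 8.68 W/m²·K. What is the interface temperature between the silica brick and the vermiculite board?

Resistance network (inner→outer):
  R_silica brick = L/(kA) = 0.240/(1.28·6.73) = 0.02786 K/W
  R_vermiculite board = L/(kA) = 0.142/(0.0602·6.73) = 0.3505 K/W
  R_concrete = L/(kA) = 0.100/(1.42·6.73) = 0.01046 K/W
  R_conv,out = 1/(hA) = 1/(8.68·6.73) = 0.01712 K/W
ΣR = 0.02786 + 0.3505 + 0.01046 + 0.01712 = 0.4059 K/W
Q = ΔT/ΣR = (1343 K − 292.8 K)/0.4059 = 2587 W
From the inner boundary to the silica brick/vermiculite board interface, ΣR_partial = 0.02786 K/W.
T_interface = T_in − Q·ΣR_partial = 1343 K − (2587)(0.02786) = 1271 K

T = 1271 K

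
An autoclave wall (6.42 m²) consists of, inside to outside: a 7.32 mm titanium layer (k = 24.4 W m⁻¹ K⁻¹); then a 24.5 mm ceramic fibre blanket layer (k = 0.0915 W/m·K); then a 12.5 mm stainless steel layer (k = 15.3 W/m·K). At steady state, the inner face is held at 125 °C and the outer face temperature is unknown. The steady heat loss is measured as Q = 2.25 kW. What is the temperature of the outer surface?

T_out = 30.8 °C

Sum the resistances:
  R_titanium = L/(kA) = 0.00732/(24.4·6.42) = 4.673×10^-5 K/W
  R_ceramic fibre blanket = L/(kA) = 0.0245/(0.0915·6.42) = 0.04171 K/W
  R_stainless steel = L/(kA) = 0.0125/(15.3·6.42) = 1.273×10^-4 K/W
ΣR = 0.04188 K/W
ΔT = Q·ΣR = 2250 × 0.04188 = 94.23 K
Heat flows outward, so T_out = T_in − ΔT = 125 − 94.23 = 30.8 °C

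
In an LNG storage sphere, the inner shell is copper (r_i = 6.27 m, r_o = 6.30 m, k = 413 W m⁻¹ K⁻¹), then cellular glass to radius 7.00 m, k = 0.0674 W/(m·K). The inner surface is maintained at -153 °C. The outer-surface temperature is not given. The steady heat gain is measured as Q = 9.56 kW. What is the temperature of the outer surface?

Series resistances:
  R_copper = (1/6.27 − 1/6.30)/(4πk) = 7.595×10^-4/(4π·413) = 1.463×10^-7 K/W
  R_cellular glass = (1/6.30 − 1/7.00)/(4πk) = 0.01587/(4π·0.0674) = 0.01874 K/W
ΣR = 0.01874 K/W
ΔT = Q·ΣR = 9560 × 0.01874 = 179.2 K
Heat flows inward, so T_out = T_in + ΔT = -153 + 179.2 = 26.2 °C

T_out = 26.2 °C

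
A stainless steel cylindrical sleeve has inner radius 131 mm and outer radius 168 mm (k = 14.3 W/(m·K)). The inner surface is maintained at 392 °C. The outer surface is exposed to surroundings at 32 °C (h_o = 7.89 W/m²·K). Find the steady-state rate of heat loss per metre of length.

Q' = 2.93 kW/m

Treat each layer as a resistance in series:
  R'_stainless steel = ln(0.168/0.131)/(2πk) = 0.2488/(2π·14.3) = 0.002769 m·K/W
  R'_conv,out = 1/(2πr h) = 1/(2π·0.168·7.89) = 0.1201 m·K/W
ΣR = 0.002769 + 0.1201 = 0.1229 m·K/W
Q' = ΔT/ΣR = (392 °C − 32 °C)/0.1229 = 2930 W/m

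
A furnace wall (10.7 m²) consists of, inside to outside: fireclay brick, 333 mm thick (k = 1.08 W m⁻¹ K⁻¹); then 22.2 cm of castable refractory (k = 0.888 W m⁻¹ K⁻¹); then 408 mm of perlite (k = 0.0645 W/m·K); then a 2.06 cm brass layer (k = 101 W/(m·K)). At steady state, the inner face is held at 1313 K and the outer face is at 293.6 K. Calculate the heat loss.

Series thermal resistances, inner to outer:
  R_fireclay brick = L/(kA) = 0.333/(1.08·10.7) = 0.02882 K/W
  R_castable refractory = L/(kA) = 0.222/(0.888·10.7) = 0.02336 K/W
  R_perlite = L/(kA) = 0.408/(0.0645·10.7) = 0.5912 K/W
  R_brass = L/(kA) = 0.0206/(101·10.7) = 1.906×10^-5 K/W
ΣR = 0.02882 + 0.02336 + 0.5912 + 1.906×10^-5 = 0.6434 K/W
Q = ΔT/ΣR = (1313 K − 293.6 K)/0.6434 = 1580 W

Q = 1580 W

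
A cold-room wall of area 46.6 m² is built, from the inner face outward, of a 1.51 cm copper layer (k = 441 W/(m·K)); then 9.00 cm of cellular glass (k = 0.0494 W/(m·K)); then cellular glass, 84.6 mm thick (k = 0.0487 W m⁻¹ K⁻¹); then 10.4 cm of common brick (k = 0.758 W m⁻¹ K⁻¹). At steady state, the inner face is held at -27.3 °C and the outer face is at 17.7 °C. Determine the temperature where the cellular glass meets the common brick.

T = 16.0 °C

Series thermal resistances, inner to outer:
  R_copper = L/(kA) = 0.0151/(441·46.6) = 7.348×10^-7 K/W
  R_cellular glass = L/(kA) = 0.0900/(0.0494·46.6) = 0.03910 K/W
  R_cellular glass = L/(kA) = 0.0846/(0.0487·46.6) = 0.03728 K/W
  R_common brick = L/(kA) = 0.104/(0.758·46.6) = 0.002944 K/W
ΣR = 7.348×10^-7 + 0.03910 + 0.03728 + 0.002944 = 0.07932 K/W
Q = ΔT/ΣR = (-27.3 °C − 17.7 °C)/0.07932 = -567.3 W
From the inner boundary to the cellular glass/common brick interface, ΣR_partial = 0.07638 K/W.
T_interface = T_in − Q·ΣR_partial = -27.3 °C − (-567.3)(0.07638) = 16.0 °C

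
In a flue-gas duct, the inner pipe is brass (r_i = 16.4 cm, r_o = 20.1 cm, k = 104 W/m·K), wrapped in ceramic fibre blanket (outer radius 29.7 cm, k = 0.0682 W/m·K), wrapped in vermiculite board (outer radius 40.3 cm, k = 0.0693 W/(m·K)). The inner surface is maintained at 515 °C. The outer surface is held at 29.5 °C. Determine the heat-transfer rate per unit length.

Treat each layer as a resistance in series:
  R'_brass = ln(0.201/0.164)/(2πk) = 0.2034/(2π·104) = 3.113×10^-4 m·K/W
  R'_ceramic fibre blanket = ln(0.297/0.201)/(2πk) = 0.3904/(2π·0.0682) = 0.9111 m·K/W
  R'_vermiculite board = ln(0.403/0.297)/(2πk) = 0.3052/(2π·0.0693) = 0.7009 m·K/W
ΣR = 3.113×10^-4 + 0.9111 + 0.7009 = 1.612 m·K/W
Q' = ΔT/ΣR = (515 °C − 29.5 °C)/1.612 = 301 W/m

Q' = 301 W/m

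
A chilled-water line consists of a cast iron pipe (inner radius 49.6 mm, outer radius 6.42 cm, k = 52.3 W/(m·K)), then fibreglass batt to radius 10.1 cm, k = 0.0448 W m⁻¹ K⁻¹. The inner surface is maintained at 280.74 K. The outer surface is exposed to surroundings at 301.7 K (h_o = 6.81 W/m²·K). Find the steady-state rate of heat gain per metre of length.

Resistance network (inner→outer):
  R'_cast iron = ln(0.0642/0.0496)/(2πk) = 0.2580/(2π·52.3) = 7.852×10^-4 m·K/W
  R'_fibreglass batt = ln(0.101/0.0642)/(2πk) = 0.4531/(2π·0.0448) = 1.610 m·K/W
  R'_conv,out = 1/(2πr h) = 1/(2π·0.101·6.81) = 0.2314 m·K/W
ΣR = 7.852×10^-4 + 1.610 + 0.2314 = 1.842 m·K/W
Q' = ΔT/ΣR = (280.74 K − 301.7 K)/1.842 = -11.4 W/m
(Negative Q' ⇒ heat flows inward; heat gain = 11.4 W/m.)

Q' = 11.4 W/m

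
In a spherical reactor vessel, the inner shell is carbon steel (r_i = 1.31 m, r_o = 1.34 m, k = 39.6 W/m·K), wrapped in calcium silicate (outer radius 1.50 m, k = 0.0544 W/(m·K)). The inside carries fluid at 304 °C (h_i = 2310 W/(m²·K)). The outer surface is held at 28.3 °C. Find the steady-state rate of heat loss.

Series thermal resistances, inner to outer:
  R_conv,in = 1/(4πr²h) = 1/(4π·1.31²·2310) = 2.007×10^-5 K/W
  R_carbon steel = (1/1.31 − 1/1.34)/(4πk) = 0.01709/(4π·39.6) = 3.434×10^-5 K/W
  R_calcium silicate = (1/1.34 − 1/1.50)/(4πk) = 0.07960/(4π·0.0544) = 0.1164 K/W
ΣR = 2.007×10^-5 + 3.434×10^-5 + 0.1164 = 0.1165 K/W
Q = ΔT/ΣR = (304 °C − 28.3 °C)/0.1165 = 2370 W

Q = 2.37 kW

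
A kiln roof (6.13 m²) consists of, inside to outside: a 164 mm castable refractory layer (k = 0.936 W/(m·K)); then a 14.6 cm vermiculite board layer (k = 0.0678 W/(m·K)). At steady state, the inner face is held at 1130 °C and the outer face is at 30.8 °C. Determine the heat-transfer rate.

Series thermal resistances, inner to outer:
  R_castable refractory = L/(kA) = 0.164/(0.936·6.13) = 0.02858 K/W
  R_vermiculite board = L/(kA) = 0.146/(0.0678·6.13) = 0.3513 K/W
ΣR = 0.02858 + 0.3513 = 0.3799 K/W
Q = ΔT/ΣR = (1130 °C − 30.8 °C)/0.3799 = 2890 W

Q = 2890 W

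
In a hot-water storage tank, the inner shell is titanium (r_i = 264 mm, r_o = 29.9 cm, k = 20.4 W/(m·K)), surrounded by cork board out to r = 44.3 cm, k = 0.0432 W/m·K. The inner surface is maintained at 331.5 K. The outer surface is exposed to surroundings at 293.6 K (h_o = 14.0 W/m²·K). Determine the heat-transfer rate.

Treat each layer as a resistance in series:
  R_titanium = (1/0.264 − 1/0.299)/(4πk) = 0.4434/(4π·20.4) = 0.001730 K/W
  R_cork board = (1/0.299 − 1/0.443)/(4πk) = 1.087/(4π·0.0432) = 2.003 K/W
  R_conv,out = 1/(4πr²h) = 1/(4π·0.443²·14.0) = 0.02896 K/W
ΣR = 0.001730 + 2.003 + 0.02896 = 2.034 K/W
Q = ΔT/ΣR = (331.5 K − 293.6 K)/2.034 = 18.6 W

Q = 18.6 W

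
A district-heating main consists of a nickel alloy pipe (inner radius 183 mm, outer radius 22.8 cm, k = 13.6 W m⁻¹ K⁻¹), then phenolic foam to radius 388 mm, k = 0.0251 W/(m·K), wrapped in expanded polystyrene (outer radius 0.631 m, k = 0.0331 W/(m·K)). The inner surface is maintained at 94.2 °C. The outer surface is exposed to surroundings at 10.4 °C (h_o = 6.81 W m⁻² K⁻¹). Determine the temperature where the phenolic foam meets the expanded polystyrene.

T = 45.0 °C

Resistance network (inner→outer):
  R'_nickel alloy = ln(0.228/0.183)/(2πk) = 0.2199/(2π·13.6) = 0.002573 m·K/W
  R'_phenolic foam = ln(0.388/0.228)/(2πk) = 0.5317/(2π·0.0251) = 3.371 m·K/W
  R'_expanded polystyrene = ln(0.631/0.388)/(2πk) = 0.4863/(2π·0.0331) = 2.338 m·K/W
  R'_conv,out = 1/(2πr h) = 1/(2π·0.631·6.81) = 0.03704 m·K/W
ΣR = 0.002573 + 3.371 + 2.338 + 0.03704 = 5.749 m·K/W
Q' = ΔT/ΣR = (94.2 °C − 10.4 °C)/5.749 = 14.58 W/m
From the inner boundary to the phenolic foam/expanded polystyrene interface, ΣR_partial = 3.374 m·K/W.
T_interface = T_in − Q'·ΣR_partial = 94.2 °C − (14.58)(3.374) = 45.0 °C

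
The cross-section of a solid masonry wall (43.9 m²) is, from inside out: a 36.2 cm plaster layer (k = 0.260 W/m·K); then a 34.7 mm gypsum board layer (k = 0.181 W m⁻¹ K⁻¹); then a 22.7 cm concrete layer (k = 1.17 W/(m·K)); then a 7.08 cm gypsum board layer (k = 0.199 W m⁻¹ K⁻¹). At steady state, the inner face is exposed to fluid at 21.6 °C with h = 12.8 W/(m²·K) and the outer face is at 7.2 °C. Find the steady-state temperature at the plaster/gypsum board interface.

Series thermal resistances, inner to outer:
  R_conv,in = 1/(hA) = 1/(12.8·43.9) = 0.001780 K/W
  R_plaster = L/(kA) = 0.362/(0.260·43.9) = 0.03172 K/W
  R_gypsum board = L/(kA) = 0.0347/(0.181·43.9) = 0.004367 K/W
  R_concrete = L/(kA) = 0.227/(1.17·43.9) = 0.004420 K/W
  R_gypsum board = L/(kA) = 0.0708/(0.199·43.9) = 0.008104 K/W
ΣR = 0.001780 + 0.03172 + 0.004367 + 0.004420 + 0.008104 = 0.05039 K/W
Q = ΔT/ΣR = (21.6 °C − 7.2 °C)/0.05039 = 285.8 W
From the inner boundary to the plaster/gypsum board interface, ΣR_partial = 0.03350 K/W.
T_interface = T_in − Q·ΣR_partial = 21.6 °C − (285.8)(0.03350) = 12.0 °C

T = 12.0 °C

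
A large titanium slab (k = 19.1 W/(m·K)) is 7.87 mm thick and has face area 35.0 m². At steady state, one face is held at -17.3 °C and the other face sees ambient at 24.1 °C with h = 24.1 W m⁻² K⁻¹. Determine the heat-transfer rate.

Resistance network (inner→outer):
  R_titanium = L/(kA) = 0.00787/(19.1·35.0) = 1.177×10^-5 K/W
  R_conv,out = 1/(hA) = 1/(24.1·35.0) = 0.001186 K/W
ΣR = 1.177×10^-5 + 0.001186 = 0.001198 K/W
Q = ΔT/ΣR = (-17.3 °C − 24.1 °C)/0.001198 = -34600 W
(Negative Q ⇒ heat flows inward; heat gain = 34600 W.)

Q = 34.6 kW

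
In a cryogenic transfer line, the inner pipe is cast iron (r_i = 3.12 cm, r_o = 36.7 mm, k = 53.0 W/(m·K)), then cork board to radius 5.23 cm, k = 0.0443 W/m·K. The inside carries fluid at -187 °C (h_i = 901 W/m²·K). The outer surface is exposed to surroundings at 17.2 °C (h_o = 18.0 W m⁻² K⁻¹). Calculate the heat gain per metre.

Q' = 141 W/m

Resistance network (inner→outer):
  R'_conv,in = 1/(2πr h) = 1/(2π·0.0312·901) = 0.005662 m·K/W
  R'_cast iron = ln(0.0367/0.0312)/(2πk) = 0.1624/(2π·53.0) = 4.876×10^-4 m·K/W
  R'_cork board = ln(0.0523/0.0367)/(2πk) = 0.3542/(2π·0.0443) = 1.273 m·K/W
  R'_conv,out = 1/(2πr h) = 1/(2π·0.0523·18.0) = 0.1691 m·K/W
ΣR = 0.005662 + 4.876×10^-4 + 1.273 + 0.1691 = 1.448 m·K/W
Q' = ΔT/ΣR = (-187 °C − 17.2 °C)/1.448 = -141 W/m
(Negative Q' ⇒ heat flows inward; heat gain = 141 W/m.)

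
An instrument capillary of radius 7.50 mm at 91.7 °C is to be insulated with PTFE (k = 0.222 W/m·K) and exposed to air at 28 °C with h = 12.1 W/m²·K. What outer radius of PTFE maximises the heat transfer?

For a cylinder, r_cr = k_ins/h = 0.222/12.1 = 0.0183 m = 1.83 cm

r_cr = 1.83 cm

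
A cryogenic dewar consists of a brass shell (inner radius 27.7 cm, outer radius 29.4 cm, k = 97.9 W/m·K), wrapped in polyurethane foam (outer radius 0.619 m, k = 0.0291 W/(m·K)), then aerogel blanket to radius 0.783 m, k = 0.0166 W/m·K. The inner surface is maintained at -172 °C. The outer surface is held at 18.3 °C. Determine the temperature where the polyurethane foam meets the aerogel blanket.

T = -29.1 °C

Series thermal resistances, inner to outer:
  R_brass = (1/0.277 − 1/0.294)/(4πk) = 0.2087/(4π·97.9) = 1.697×10^-4 K/W
  R_polyurethane foam = (1/0.294 − 1/0.619)/(4πk) = 1.786/(4π·0.0291) = 4.884 K/W
  R_aerogel blanket = (1/0.619 − 1/0.783)/(4πk) = 0.3384/(4π·0.0166) = 1.622 K/W
ΣR = 1.697×10^-4 + 4.884 + 1.622 = 6.506 K/W
Q = ΔT/ΣR = (-172 °C − 18.3 °C)/6.506 = -29.25 W
From the inner boundary to the polyurethane foam/aerogel blanket interface, ΣR_partial = 4.884 K/W.
T_interface = T_in − Q·ΣR_partial = -172 °C − (-29.25)(4.884) = -29.1 °C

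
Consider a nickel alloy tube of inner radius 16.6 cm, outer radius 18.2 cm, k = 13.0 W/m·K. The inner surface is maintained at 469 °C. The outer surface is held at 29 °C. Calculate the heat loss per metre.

Q' = 2πk·ΔT/ln(r₂/r₁) = 2π × 13.0 × 440 / ln(0.182/0.166) = 3.91×10^5 W/m

Q' = 3.91×10^5 W/m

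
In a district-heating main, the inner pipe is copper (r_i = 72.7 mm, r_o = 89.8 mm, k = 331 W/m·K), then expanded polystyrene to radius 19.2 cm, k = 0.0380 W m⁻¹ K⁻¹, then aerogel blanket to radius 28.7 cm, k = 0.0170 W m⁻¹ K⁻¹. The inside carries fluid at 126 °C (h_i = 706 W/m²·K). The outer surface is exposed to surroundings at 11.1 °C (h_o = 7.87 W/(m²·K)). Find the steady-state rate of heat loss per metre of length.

Treat each layer as a resistance in series:
  R'_conv,in = 1/(2πr h) = 1/(2π·0.0727·706) = 0.003101 m·K/W
  R'_copper = ln(0.0898/0.0727)/(2πk) = 0.2112/(2π·331) = 1.016×10^-4 m·K/W
  R'_expanded polystyrene = ln(0.192/0.0898)/(2πk) = 0.7599/(2π·0.0380) = 3.183 m·K/W
  R'_aerogel blanket = ln(0.287/0.192)/(2πk) = 0.4020/(2π·0.0170) = 3.763 m·K/W
  R'_conv,out = 1/(2πr h) = 1/(2π·0.287·7.87) = 0.07046 m·K/W
ΣR = 0.003101 + 1.016×10^-4 + 3.183 + 3.763 + 0.07046 = 7.020 m·K/W
Q' = ΔT/ΣR = (126 °C − 11.1 °C)/7.020 = 16.4 W/m

Q' = 16.4 W/m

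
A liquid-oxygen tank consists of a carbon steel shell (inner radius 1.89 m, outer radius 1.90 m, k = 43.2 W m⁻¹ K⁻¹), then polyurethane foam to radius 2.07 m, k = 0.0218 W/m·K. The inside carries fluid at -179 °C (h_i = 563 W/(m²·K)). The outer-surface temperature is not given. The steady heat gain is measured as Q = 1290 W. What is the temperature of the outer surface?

Series resistances:
  R_conv,in = 1/(4πr²h) = 1/(4π·1.89²·563) = 3.957×10^-5 K/W
  R_carbon steel = (1/1.89 − 1/1.90)/(4πk) = 0.002785/(4π·43.2) = 5.130×10^-6 K/W
  R_polyurethane foam = (1/1.90 − 1/2.07)/(4πk) = 0.04322/(4π·0.0218) = 0.1578 K/W
ΣR = 0.1578 K/W
ΔT = Q·ΣR = 1290 × 0.1578 = 203.6 K
Heat flows inward, so T_out = T_in + ΔT = -179 + 203.6 = 24.6 °C

T_out = 24.6 °C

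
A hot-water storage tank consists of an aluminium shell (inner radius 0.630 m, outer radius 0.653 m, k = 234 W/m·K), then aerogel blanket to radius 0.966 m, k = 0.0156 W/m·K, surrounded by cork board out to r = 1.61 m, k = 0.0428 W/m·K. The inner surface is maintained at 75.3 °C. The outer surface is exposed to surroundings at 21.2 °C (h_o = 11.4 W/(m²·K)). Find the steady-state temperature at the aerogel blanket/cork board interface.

Resistance network (inner→outer):
  R_aluminium = (1/0.630 − 1/0.653)/(4πk) = 0.05591/(4π·234) = 1.901×10^-5 K/W
  R_aerogel blanket = (1/0.653 − 1/0.966)/(4πk) = 0.4962/(4π·0.0156) = 2.531 K/W
  R_cork board = (1/0.966 − 1/1.61)/(4πk) = 0.4141/(4π·0.0428) = 0.7699 K/W
  R_conv,out = 1/(4πr²h) = 1/(4π·1.61²·11.4) = 0.002693 K/W
ΣR = 1.901×10^-5 + 2.531 + 0.7699 + 0.002693 = 3.304 K/W
Q = ΔT/ΣR = (75.3 °C − 21.2 °C)/3.304 = 16.37 W
From the inner boundary to the aerogel blanket/cork board interface, ΣR_partial = 2.531 K/W.
T_interface = T_in − Q·ΣR_partial = 75.3 °C − (16.37)(2.531) = 33.9 °C

T = 33.9 °C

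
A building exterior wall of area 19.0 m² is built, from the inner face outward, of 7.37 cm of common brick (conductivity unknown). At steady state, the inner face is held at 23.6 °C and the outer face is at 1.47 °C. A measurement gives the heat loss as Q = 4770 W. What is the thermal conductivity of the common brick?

ΣR = ΔT/Q = |23.6 − 1.47|/4770 = 0.004639 K/W
L/(kA) = 0.004639 ⇒ k = 0.0737/(0.004639·19.0) = 0.836 W/m·K

k = 0.836 W/m·K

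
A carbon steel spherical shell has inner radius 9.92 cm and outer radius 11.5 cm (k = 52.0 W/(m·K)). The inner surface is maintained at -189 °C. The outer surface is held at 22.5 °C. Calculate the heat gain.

Q = 99.8 kW

Q = 4πk·ΔT/(1/r₁ − 1/r₂) = 4π × 52.0 × 211.5 / (1/0.0992 − 1/0.115) = 99800 W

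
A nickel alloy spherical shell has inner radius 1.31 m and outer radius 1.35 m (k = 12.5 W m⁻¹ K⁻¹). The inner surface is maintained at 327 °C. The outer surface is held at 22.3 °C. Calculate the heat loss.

Q = 2120 kW

Q = 4πk·ΔT/(1/r₁ − 1/r₂) = 4π × 12.5 × 304.7 / (1/1.31 − 1/1.35) = 2.12×10^6 W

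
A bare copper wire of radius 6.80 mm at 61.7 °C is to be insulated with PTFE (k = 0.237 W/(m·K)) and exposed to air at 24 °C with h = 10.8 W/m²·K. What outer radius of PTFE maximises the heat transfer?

For a cylinder, r_cr = k_ins/h = 0.237/10.8 = 0.0219 m = 2.19 cm

r_cr = 2.19 cm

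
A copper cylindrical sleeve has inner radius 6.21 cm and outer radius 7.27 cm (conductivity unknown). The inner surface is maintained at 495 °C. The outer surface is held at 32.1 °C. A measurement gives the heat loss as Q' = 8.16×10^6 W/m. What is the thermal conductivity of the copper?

k = 442 W/m·K

ΣR = ΔT/Q' = |495 − 32.1|/8.16×10^6 = 5.673×10^-5 m·K/W
ln(r₂/r₁)/(2πk) = 5.673×10^-5 ⇒ k = 0.1576/(2π·5.673×10^-5) = 442 W/m·K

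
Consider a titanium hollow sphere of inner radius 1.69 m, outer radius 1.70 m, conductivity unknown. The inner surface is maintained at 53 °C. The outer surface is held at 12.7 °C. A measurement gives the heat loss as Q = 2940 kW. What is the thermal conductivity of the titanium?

ΣR = ΔT/Q = |53 − 12.7|/2.94×10^6 = 1.371×10^-5 K/W
(1/r₁−1/r₂)/(4πk) = 1.371×10^-5 ⇒ k = 0.003481/(4π·1.371×10^-5) = 20.2 W/m·K

k = 20.2 W/m·K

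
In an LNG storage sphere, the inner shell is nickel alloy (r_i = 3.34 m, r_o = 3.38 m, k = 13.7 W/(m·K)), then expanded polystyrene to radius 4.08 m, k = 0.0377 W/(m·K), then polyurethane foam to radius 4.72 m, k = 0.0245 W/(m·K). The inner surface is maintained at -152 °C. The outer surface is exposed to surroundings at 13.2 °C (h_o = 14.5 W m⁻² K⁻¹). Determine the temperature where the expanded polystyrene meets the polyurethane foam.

Resistance network (inner→outer):
  R_nickel alloy = (1/3.34 − 1/3.38)/(4πk) = 0.003543/(4π·13.7) = 2.058×10^-5 K/W
  R_expanded polystyrene = (1/3.38 − 1/4.08)/(4πk) = 0.05076/(4π·0.0377) = 0.1071 K/W
  R_polyurethane foam = (1/4.08 − 1/4.72)/(4πk) = 0.03323/(4π·0.0245) = 0.1079 K/W
  R_conv,out = 1/(4πr²h) = 1/(4π·4.72²·14.5) = 2.463×10^-4 K/W
ΣR = 2.058×10^-5 + 0.1071 + 0.1079 + 2.463×10^-4 = 0.2153 K/W
Q = ΔT/ΣR = (-152 °C − 13.2 °C)/0.2153 = -767.3 W
From the inner boundary to the expanded polystyrene/polyurethane foam interface, ΣR_partial = 0.1071 K/W.
T_interface = T_in − Q·ΣR_partial = -152 °C − (-767.3)(0.1071) = -69.8 °C

T = -69.8 °C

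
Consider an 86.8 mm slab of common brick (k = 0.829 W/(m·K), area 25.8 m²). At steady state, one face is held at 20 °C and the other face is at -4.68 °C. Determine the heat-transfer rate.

Q = 6080 W

Q = kA·ΔT/L = 0.829 × 25.8 × |20 °C − -4.68 °C| / 0.0868 = 6080 W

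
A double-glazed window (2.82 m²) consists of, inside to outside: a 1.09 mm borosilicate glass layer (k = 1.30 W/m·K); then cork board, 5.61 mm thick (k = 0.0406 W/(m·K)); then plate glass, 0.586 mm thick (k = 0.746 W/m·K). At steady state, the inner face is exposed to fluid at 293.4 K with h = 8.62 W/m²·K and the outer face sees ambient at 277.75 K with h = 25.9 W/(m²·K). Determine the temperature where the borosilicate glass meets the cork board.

T = 287.2 K

Series thermal resistances, inner to outer:
  R_conv,in = 1/(hA) = 1/(8.62·2.82) = 0.04114 K/W
  R_borosilicate glass = L/(kA) = 0.00109/(1.30·2.82) = 2.973×10^-4 K/W
  R_cork board = L/(kA) = 0.00561/(0.0406·2.82) = 0.04900 K/W
  R_plate glass = L/(kA) = 5.86×10^-4/(0.746·2.82) = 2.786×10^-4 K/W
  R_conv,out = 1/(hA) = 1/(25.9·2.82) = 0.01369 K/W
ΣR = 0.04114 + 2.973×10^-4 + 0.04900 + 2.786×10^-4 + 0.01369 = 0.1044 K/W
Q = ΔT/ΣR = (293.4 K − 277.75 K)/0.1044 = 149.9 W
From the inner boundary to the borosilicate glass/cork board interface, ΣR_partial = 0.04144 K/W.
T_interface = T_in − Q·ΣR_partial = 293.4 K − (149.9)(0.04144) = 287.2 K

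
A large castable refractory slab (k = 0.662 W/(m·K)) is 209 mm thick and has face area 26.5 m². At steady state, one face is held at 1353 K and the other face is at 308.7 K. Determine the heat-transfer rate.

Q = 87.7 kW

Q = kA·ΔT/L = 0.662 × 26.5 × |1353 K − 308.7 K| / 0.209 = 87700 W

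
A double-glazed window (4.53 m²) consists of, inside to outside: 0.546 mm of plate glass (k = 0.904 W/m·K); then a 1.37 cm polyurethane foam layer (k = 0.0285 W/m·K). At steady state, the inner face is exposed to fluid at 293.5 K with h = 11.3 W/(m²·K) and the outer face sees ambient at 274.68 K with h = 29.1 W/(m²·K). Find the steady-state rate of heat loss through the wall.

Resistance network (inner→outer):
  R_conv,in = 1/(hA) = 1/(11.3·4.53) = 0.01954 K/W
  R_plate glass = L/(kA) = 5.46×10^-4/(0.904·4.53) = 1.333×10^-4 K/W
  R_polyurethane foam = L/(kA) = 0.0137/(0.0285·4.53) = 0.1061 K/W
  R_conv,out = 1/(hA) = 1/(29.1·4.53) = 0.007586 K/W
ΣR = 0.01954 + 1.333×10^-4 + 0.1061 + 0.007586 = 0.1334 K/W
Q = ΔT/ΣR = (293.5 K − 274.68 K)/0.1334 = 141 W

Q = 141 W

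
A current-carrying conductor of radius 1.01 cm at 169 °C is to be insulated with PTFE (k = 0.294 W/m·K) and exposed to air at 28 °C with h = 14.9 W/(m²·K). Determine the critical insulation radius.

r_cr = 1.97 cm

For a cylinder, r_cr = k_ins/h = 0.294/14.9 = 0.0197 m = 1.97 cm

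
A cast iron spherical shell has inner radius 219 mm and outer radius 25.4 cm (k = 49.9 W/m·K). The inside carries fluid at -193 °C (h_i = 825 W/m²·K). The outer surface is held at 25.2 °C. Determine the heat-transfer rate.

Resistance network (inner→outer):
  R_conv,in = 1/(4πr²h) = 1/(4π·0.219²·825) = 0.002011 K/W
  R_cast iron = (1/0.219 − 1/0.254)/(4πk) = 0.6292/(4π·49.9) = 0.001003 K/W
ΣR = 0.002011 + 0.001003 = 0.003014 K/W
Q = ΔT/ΣR = (-193 °C − 25.2 °C)/0.003014 = -72400 W
(Negative Q ⇒ heat flows inward; heat gain = 72400 W.)

Q = 72.4 kW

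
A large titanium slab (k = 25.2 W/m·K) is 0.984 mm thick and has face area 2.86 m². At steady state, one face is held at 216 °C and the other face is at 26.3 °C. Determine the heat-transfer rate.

Q = kA·ΔT/L = 25.2 × 2.86 × |216 °C − 26.3 °C| / 9.84×10^-4 = 1.39×10^7 W

Q = 1.39×10^7 W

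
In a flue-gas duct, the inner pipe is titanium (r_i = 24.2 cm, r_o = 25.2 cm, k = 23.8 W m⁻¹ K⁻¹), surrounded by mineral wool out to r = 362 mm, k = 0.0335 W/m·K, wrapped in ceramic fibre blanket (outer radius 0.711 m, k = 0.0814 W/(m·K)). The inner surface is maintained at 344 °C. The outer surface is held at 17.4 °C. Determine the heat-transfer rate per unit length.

Q' = 107 W/m

Series thermal resistances, inner to outer:
  R'_titanium = ln(0.252/0.242)/(2πk) = 0.04049/(2π·23.8) = 2.708×10^-4 m·K/W
  R'_mineral wool = ln(0.362/0.252)/(2πk) = 0.3622/(2π·0.0335) = 1.721 m·K/W
  R'_ceramic fibre blanket = ln(0.711/0.362)/(2πk) = 0.6750/(2π·0.0814) = 1.320 m·K/W
ΣR = 2.708×10^-4 + 1.721 + 1.320 = 3.041 m·K/W
Q' = ΔT/ΣR = (344 °C − 17.4 °C)/3.041 = 107 W/m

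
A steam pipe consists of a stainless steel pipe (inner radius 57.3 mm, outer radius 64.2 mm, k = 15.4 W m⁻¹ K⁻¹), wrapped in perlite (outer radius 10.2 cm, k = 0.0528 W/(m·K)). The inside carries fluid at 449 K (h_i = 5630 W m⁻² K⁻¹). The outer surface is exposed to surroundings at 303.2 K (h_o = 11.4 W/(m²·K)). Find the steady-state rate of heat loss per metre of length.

Q' = 95.0 W/m

Treat each layer as a resistance in series:
  R'_conv,in = 1/(2πr h) = 1/(2π·0.0573·5630) = 4.934×10^-4 m·K/W
  R'_stainless steel = ln(0.0642/0.0573)/(2πk) = 0.1137/(2π·15.4) = 0.001175 m·K/W
  R'_perlite = ln(0.102/0.0642)/(2πk) = 0.4630/(2π·0.0528) = 1.396 m·K/W
  R'_conv,out = 1/(2πr h) = 1/(2π·0.102·11.4) = 0.1369 m·K/W
ΣR = 4.934×10^-4 + 0.001175 + 1.396 + 0.1369 = 1.535 m·K/W
Q' = ΔT/ΣR = (449 K − 303.2 K)/1.535 = 95.0 W/m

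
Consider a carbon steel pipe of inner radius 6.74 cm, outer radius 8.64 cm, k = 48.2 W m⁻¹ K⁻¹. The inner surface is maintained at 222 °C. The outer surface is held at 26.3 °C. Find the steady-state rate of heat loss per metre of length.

Q' = 2πk·ΔT/ln(r₂/r₁) = 2π × 48.2 × 195.7 / ln(0.0864/0.0674) = 2.39×10^5 W/m

Q' = 239 kW/m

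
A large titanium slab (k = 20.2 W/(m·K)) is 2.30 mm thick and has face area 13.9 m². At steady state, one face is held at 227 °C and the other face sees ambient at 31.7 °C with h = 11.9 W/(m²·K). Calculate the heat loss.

Treat each layer as a resistance in series:
  R_titanium = L/(kA) = 0.00230/(20.2·13.9) = 8.191×10^-6 K/W
  R_conv,out = 1/(hA) = 1/(11.9·13.9) = 0.006046 K/W
ΣR = 8.191×10^-6 + 0.006046 = 0.006054 K/W
Q = ΔT/ΣR = (227 °C − 31.7 °C)/0.006054 = 32300 W

Q = 32300 W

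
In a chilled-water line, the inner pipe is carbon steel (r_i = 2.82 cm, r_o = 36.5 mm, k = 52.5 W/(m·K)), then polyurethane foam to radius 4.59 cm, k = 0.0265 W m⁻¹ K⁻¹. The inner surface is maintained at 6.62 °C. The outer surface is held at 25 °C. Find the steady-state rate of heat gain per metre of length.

Q' = 13.3 W/m

Series thermal resistances, inner to outer:
  R'_carbon steel = ln(0.0365/0.0282)/(2πk) = 0.2580/(2π·52.5) = 7.821×10^-4 m·K/W
  R'_polyurethane foam = ln(0.0459/0.0365)/(2πk) = 0.2292/(2π·0.0265) = 1.376 m·K/W
ΣR = 7.821×10^-4 + 1.376 = 1.377 m·K/W
Q' = ΔT/ΣR = (6.62 °C − 25 °C)/1.377 = -13.3 W/m
(Negative Q' ⇒ heat flows inward; heat gain = 13.3 W/m.)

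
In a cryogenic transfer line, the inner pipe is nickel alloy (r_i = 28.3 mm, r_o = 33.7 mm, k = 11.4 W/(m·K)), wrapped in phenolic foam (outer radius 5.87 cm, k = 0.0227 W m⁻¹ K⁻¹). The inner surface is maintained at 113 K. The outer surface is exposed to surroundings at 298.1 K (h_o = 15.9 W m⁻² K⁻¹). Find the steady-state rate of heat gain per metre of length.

Resistance network (inner→outer):
  R'_nickel alloy = ln(0.0337/0.0283)/(2πk) = 0.1746/(2π·11.4) = 0.002438 m·K/W
  R'_phenolic foam = ln(0.0587/0.0337)/(2πk) = 0.5549/(2π·0.0227) = 3.891 m·K/W
  R'_conv,out = 1/(2πr h) = 1/(2π·0.0587·15.9) = 0.1705 m·K/W
ΣR = 0.002438 + 3.891 + 0.1705 = 4.064 m·K/W
Q' = ΔT/ΣR = (113 K − 298.1 K)/4.064 = -45.5 W/m
(Negative Q' ⇒ heat flows inward; heat gain = 45.5 W/m.)

Q' = 45.5 W/m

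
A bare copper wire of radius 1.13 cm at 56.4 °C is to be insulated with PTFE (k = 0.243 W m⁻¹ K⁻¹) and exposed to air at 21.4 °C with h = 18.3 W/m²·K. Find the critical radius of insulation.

r_cr = 1.33 cm

For a cylinder, r_cr = k_ins/h = 0.243/18.3 = 0.0133 m = 1.33 cm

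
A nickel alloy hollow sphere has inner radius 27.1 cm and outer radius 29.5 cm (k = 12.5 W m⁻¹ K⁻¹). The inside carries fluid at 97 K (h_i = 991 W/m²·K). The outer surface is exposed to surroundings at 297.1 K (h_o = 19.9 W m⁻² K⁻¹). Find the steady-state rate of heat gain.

Series thermal resistances, inner to outer:
  R_conv,in = 1/(4πr²h) = 1/(4π·0.271²·991) = 0.001093 K/W
  R_nickel alloy = (1/0.271 − 1/0.295)/(4πk) = 0.3002/(4π·12.5) = 0.001911 K/W
  R_conv,out = 1/(4πr²h) = 1/(4π·0.295²·19.9) = 0.04595 K/W
ΣR = 0.001093 + 0.001911 + 0.04595 = 0.04895 K/W
Q = ΔT/ΣR = (97 K − 297.1 K)/0.04895 = -4090 W
(Negative Q ⇒ heat flows inward; heat gain = 4090 W.)

Q = 4.09 kW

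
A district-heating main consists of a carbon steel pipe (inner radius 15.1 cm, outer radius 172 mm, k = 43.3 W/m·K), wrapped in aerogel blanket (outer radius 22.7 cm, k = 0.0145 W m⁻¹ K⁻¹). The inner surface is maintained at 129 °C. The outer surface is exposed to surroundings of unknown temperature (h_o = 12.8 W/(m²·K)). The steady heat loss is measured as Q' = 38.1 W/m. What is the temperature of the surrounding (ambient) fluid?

Sum the resistances:
  R'_carbon steel = ln(0.172/0.151)/(2πk) = 0.1302/(2π·43.3) = 4.786×10^-4 m·K/W
  R'_aerogel blanket = ln(0.227/0.172)/(2πk) = 0.2775/(2π·0.0145) = 3.045 m·K/W
  R'_conv,out = 1/(2πr h) = 1/(2π·0.227·12.8) = 0.05478 m·K/W
ΣR = 3.101 m·K/W
ΔT = Q'·ΣR = 38.1 × 3.101 = 118.1 K
Heat flows outward, so T_out = T_in − ΔT = 129 − 118.1 = 10.9 °C

T_out = 10.9 °C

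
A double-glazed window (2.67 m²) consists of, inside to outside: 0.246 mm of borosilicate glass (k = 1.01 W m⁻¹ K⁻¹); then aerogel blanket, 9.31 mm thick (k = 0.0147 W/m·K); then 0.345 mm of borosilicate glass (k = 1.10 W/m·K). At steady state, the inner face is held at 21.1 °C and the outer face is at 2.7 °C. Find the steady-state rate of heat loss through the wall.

Q = 77.5 W

Treat each layer as a resistance in series:
  R_borosilicate glass = L/(kA) = 2.46×10^-4/(1.01·2.67) = 9.122×10^-5 K/W
  R_aerogel blanket = L/(kA) = 0.00931/(0.0147·2.67) = 0.2372 K/W
  R_borosilicate glass = L/(kA) = 3.45×10^-4/(1.10·2.67) = 1.175×10^-4 K/W
ΣR = 9.122×10^-5 + 0.2372 + 1.175×10^-4 = 0.2374 K/W
Q = ΔT/ΣR = (21.1 °C − 2.7 °C)/0.2374 = 77.5 W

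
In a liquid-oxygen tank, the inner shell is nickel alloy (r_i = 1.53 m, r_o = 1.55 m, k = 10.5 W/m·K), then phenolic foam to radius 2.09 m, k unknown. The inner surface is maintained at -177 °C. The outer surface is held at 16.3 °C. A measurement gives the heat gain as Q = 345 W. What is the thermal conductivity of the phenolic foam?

ΣR = ΔT/Q = |-177 − 16.3|/345 = 0.5603 K/W
Known resistances:
  R_nickel alloy = (1/1.53 − 1/1.55)/(4πk) = 0.008433/(4π·10.5) = 6.392×10^-5 K/W
R_phenolic foam = ΣR − ΣR_known = 0.5603 − 6.392×10^-5 = 0.5602 K/W
(1/r₁−1/r₂)/(4πk) = 0.5602 ⇒ k = 0.1667/(4π·0.5602) = 0.0237 W/m·K

k = 0.0237 W/m·K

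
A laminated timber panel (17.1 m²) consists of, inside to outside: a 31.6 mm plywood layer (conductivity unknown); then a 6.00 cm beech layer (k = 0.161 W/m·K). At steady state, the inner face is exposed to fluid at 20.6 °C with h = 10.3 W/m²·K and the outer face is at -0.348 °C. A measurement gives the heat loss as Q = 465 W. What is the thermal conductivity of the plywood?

ΣR = ΔT/Q = |20.6 − -0.348|/465 = 0.04505 K/W
Known resistances:
  R_conv,in = 1/(hA) = 1/(10.3·17.1) = 0.005678 K/W
  R_beech = L/(kA) = 0.0600/(0.161·17.1) = 0.02179 K/W
R_plywood = ΣR − ΣR_known = 0.04505 − 0.02747 = 0.01758 K/W
L/(kA) = 0.01758 ⇒ k = 0.0316/(0.01758·17.1) = 0.105 W/m·K

k = 0.105 W/m·K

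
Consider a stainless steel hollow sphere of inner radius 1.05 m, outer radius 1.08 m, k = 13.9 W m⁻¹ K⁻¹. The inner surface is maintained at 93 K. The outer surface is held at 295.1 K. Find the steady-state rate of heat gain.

Q = 4πk·ΔT/(1/r₁ − 1/r₂) = 4π × 13.9 × 202.1 / (1/1.05 − 1/1.08) = 1.33×10^6 W

Q = 1330 kW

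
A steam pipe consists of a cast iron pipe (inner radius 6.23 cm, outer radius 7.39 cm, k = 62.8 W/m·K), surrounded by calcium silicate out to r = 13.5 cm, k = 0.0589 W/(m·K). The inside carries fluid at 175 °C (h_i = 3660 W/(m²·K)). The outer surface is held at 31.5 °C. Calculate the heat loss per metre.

Resistance network (inner→outer):
  R'_conv,in = 1/(2πr h) = 1/(2π·0.0623·3660) = 6.980×10^-4 m·K/W
  R'_cast iron = ln(0.0739/0.0623)/(2πk) = 0.1708/(2π·62.8) = 4.327×10^-4 m·K/W
  R'_calcium silicate = ln(0.135/0.0739)/(2πk) = 0.6026/(2π·0.0589) = 1.628 m·K/W
ΣR = 6.980×10^-4 + 4.327×10^-4 + 1.628 = 1.629 m·K/W
Q' = ΔT/ΣR = (175 °C − 31.5 °C)/1.629 = 88.1 W/m

Q' = 88.1 W/m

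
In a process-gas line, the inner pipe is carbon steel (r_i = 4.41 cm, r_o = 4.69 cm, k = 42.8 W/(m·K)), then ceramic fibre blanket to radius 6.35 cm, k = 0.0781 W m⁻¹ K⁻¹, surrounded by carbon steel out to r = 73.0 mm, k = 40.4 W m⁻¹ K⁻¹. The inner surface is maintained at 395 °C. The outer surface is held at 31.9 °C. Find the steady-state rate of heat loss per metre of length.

Q' = 587 W/m

Series thermal resistances, inner to outer:
  R'_carbon steel = ln(0.0469/0.0441)/(2πk) = 0.06156/(2π·42.8) = 2.289×10^-4 m·K/W
  R'_ceramic fibre blanket = ln(0.0635/0.0469)/(2πk) = 0.3030/(2π·0.0781) = 0.6175 m·K/W
  R'_carbon steel = ln(0.0730/0.0635)/(2πk) = 0.1394/(2π·40.4) = 5.492×10^-4 m·K/W
ΣR = 2.289×10^-4 + 0.6175 + 5.492×10^-4 = 0.6183 m·K/W
Q' = ΔT/ΣR = (395 °C − 31.9 °C)/0.6183 = 587 W/m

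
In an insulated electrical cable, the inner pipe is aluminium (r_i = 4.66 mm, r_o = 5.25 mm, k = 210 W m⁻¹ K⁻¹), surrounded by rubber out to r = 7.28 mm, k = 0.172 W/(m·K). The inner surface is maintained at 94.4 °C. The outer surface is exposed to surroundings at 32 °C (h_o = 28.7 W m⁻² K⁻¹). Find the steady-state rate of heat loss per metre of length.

Resistance network (inner→outer):
  R'_aluminium = ln(0.00525/0.00466)/(2πk) = 0.1192/(2π·210) = 9.035×10^-5 m·K/W
  R'_rubber = ln(0.00728/0.00525)/(2πk) = 0.3269/(2π·0.172) = 0.3025 m·K/W
  R'_conv,out = 1/(2πr h) = 1/(2π·0.00728·28.7) = 0.7617 m·K/W
ΣR = 9.035×10^-5 + 0.3025 + 0.7617 = 1.064 m·K/W
Q' = ΔT/ΣR = (94.4 °C − 32 °C)/1.064 = 58.6 W/m

Q' = 58.6 W/m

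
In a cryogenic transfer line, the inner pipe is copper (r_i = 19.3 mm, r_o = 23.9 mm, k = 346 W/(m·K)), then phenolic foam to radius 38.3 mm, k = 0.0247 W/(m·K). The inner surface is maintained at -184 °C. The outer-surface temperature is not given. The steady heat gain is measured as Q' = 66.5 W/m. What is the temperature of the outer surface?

Series resistances:
  R'_copper = ln(0.0239/0.0193)/(2πk) = 0.2138/(2π·346) = 9.833×10^-5 m·K/W
  R'_phenolic foam = ln(0.0383/0.0239)/(2πk) = 0.4716/(2π·0.0247) = 3.039 m·K/W
ΣR = 3.039 m·K/W
ΔT = Q'·ΣR = 66.5 × 3.039 = 202.1 K
Heat flows inward, so T_out = T_in + ΔT = -184 + 202.1 = 18.1 °C

T_out = 18.1 °C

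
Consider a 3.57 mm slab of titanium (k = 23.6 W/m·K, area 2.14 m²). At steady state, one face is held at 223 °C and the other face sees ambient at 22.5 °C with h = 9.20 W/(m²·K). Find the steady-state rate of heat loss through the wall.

Treat each layer as a resistance in series:
  R_titanium = L/(kA) = 0.00357/(23.6·2.14) = 7.069×10^-5 K/W
  R_conv,out = 1/(hA) = 1/(9.20·2.14) = 0.05079 K/W
ΣR = 7.069×10^-5 + 0.05079 = 0.05086 K/W
Q = ΔT/ΣR = (223 °C − 22.5 °C)/0.05086 = 3940 W

Q = 3940 W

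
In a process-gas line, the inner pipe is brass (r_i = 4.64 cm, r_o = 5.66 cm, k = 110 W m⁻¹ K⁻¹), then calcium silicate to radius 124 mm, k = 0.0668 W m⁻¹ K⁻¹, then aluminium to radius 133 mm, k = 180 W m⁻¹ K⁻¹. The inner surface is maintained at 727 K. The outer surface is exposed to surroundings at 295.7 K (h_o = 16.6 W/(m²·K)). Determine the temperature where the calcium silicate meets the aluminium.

Series thermal resistances, inner to outer:
  R'_brass = ln(0.0566/0.0464)/(2πk) = 0.1987/(2π·110) = 2.875×10^-4 m·K/W
  R'_calcium silicate = ln(0.124/0.0566)/(2πk) = 0.7843/(2π·0.0668) = 1.869 m·K/W
  R'_aluminium = ln(0.133/0.124)/(2πk) = 0.07007/(2π·180) = 6.195×10^-5 m·K/W
  R'_conv,out = 1/(2πr h) = 1/(2π·0.133·16.6) = 0.07209 m·K/W
ΣR = 2.875×10^-4 + 1.869 + 6.195×10^-5 + 0.07209 = 1.941 m·K/W
Q' = ΔT/ΣR = (727 K − 295.7 K)/1.941 = 222.2 W/m
From the inner boundary to the calcium silicate/aluminium interface, ΣR_partial = 1.869 m·K/W.
T_interface = T_in − Q'·ΣR_partial = 727 K − (222.2)(1.869) = 311.7 K

T = 311.7 K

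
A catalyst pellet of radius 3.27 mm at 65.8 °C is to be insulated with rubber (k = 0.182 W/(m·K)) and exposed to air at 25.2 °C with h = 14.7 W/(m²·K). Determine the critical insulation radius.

For a sphere, r_cr = 2k_ins/h = 2·0.182/14.7 = 0.0248 m = 2.48 cm

r_cr = 2.48 cm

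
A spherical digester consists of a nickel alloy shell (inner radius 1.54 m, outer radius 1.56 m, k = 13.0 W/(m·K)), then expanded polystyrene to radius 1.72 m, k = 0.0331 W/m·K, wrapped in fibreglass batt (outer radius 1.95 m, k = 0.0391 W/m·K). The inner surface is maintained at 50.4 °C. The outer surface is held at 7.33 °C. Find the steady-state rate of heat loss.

Q = 152 W

Resistance network (inner→outer):
  R_nickel alloy = (1/1.54 − 1/1.56)/(4πk) = 0.008325/(4π·13.0) = 5.096×10^-5 K/W
  R_expanded polystyrene = (1/1.56 − 1/1.72)/(4πk) = 0.05963/(4π·0.0331) = 0.1434 K/W
  R_fibreglass batt = (1/1.72 − 1/1.95)/(4πk) = 0.06857/(4π·0.0391) = 0.1396 K/W
ΣR = 5.096×10^-5 + 0.1434 + 0.1396 = 0.2831 K/W
Q = ΔT/ΣR = (50.4 °C − 7.33 °C)/0.2831 = 152 W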